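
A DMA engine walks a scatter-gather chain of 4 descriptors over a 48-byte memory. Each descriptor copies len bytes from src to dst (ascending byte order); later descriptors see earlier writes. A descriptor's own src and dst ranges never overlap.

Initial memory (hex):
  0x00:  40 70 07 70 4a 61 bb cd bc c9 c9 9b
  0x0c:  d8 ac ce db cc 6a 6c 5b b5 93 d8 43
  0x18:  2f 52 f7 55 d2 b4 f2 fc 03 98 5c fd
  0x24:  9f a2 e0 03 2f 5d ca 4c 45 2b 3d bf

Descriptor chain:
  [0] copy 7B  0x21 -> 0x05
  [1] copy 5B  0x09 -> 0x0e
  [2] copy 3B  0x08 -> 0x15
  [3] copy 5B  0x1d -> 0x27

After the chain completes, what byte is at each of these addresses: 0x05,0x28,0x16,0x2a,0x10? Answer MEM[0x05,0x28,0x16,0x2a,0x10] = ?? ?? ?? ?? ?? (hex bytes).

  after D0: wrote 7B at 0x05 = 985cfd9fa2e003
  after D1: wrote 5B at 0x0e = a2e003d8ac
  after D2: wrote 3B at 0x15 = 9fa2e0
  after D3: wrote 5B at 0x27 = b4f2fc0398
query mem[0x05]=0x98, mem[0x28]=0xf2, mem[0x16]=0xa2, mem[0x2a]=0x03, mem[0x10]=0x03

MEM[0x05,0x28,0x16,0x2a,0x10] = 98 f2 a2 03 03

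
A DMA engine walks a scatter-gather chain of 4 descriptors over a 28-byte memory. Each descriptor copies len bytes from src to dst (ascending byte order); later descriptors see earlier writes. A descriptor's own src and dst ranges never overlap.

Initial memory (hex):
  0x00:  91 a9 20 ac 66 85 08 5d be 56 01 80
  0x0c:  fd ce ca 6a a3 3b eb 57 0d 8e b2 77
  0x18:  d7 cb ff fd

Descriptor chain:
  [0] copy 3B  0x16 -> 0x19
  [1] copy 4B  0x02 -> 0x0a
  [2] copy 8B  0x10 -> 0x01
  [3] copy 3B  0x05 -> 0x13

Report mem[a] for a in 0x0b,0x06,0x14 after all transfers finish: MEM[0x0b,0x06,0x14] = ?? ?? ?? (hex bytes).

  after D0: wrote 3B at 0x19 = b277d7
  after D1: wrote 4B at 0x0a = 20ac6685
  after D2: wrote 8B at 0x01 = a33beb570d8eb277
  after D3: wrote 3B at 0x13 = 0d8eb2
query mem[0x0b]=0xac, mem[0x06]=0x8e, mem[0x14]=0x8e

MEM[0x0b,0x06,0x14] = ac 8e 8e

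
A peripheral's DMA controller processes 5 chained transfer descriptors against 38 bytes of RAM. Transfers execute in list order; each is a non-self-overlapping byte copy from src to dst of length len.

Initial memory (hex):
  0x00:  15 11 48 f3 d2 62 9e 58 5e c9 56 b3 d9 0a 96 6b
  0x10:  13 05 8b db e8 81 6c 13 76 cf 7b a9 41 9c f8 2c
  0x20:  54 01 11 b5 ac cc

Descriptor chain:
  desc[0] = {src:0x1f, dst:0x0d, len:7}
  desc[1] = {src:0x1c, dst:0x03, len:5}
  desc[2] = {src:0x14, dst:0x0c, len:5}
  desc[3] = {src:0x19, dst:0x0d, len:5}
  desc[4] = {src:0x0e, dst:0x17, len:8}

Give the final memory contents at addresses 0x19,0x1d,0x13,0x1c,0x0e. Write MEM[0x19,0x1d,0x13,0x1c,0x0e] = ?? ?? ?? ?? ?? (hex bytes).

MEM[0x19,0x1d,0x13,0x1c,0x0e] = 41 e8 cc cc 7b

  after D0: wrote 7B at 0x0d = 2c540111b5accc
  after D1: wrote 5B at 0x03 = 419cf82c54
  after D2: wrote 5B at 0x0c = e8816c1376
  after D3: wrote 5B at 0x0d = cf7ba9419c
  after D4: wrote 8B at 0x17 = 7ba9419caccce881
query mem[0x19]=0x41, mem[0x1d]=0xe8, mem[0x13]=0xcc, mem[0x1c]=0xcc, mem[0x0e]=0x7b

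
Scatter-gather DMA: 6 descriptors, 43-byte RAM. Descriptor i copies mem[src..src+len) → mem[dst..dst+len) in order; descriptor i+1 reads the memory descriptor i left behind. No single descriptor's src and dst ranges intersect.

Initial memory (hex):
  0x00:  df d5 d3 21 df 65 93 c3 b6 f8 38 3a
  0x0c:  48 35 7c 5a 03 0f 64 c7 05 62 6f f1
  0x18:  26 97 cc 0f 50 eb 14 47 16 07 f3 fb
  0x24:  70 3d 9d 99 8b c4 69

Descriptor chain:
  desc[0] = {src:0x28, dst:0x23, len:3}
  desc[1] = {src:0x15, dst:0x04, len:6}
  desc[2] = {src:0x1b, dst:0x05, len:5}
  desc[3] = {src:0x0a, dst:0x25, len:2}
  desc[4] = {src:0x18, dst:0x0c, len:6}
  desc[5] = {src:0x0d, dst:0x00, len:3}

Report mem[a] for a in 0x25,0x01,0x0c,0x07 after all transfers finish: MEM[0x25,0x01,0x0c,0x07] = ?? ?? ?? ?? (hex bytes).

[0] 0x28->0x23 len=3 : 8b c4 69
[1] 0x15->0x04 len=6 : 62 6f f1 26 97 cc
[2] 0x1b->0x05 len=5 : 0f 50 eb 14 47
[3] 0x0a->0x25 len=2 : 38 3a
[4] 0x18->0x0c len=6 : 26 97 cc 0f 50 eb
[5] 0x0d->0x00 len=3 : 97 cc 0f
query mem[0x25]=0x38, mem[0x01]=0xcc, mem[0x0c]=0x26, mem[0x07]=0xeb

MEM[0x25,0x01,0x0c,0x07] = 38 cc 26 eb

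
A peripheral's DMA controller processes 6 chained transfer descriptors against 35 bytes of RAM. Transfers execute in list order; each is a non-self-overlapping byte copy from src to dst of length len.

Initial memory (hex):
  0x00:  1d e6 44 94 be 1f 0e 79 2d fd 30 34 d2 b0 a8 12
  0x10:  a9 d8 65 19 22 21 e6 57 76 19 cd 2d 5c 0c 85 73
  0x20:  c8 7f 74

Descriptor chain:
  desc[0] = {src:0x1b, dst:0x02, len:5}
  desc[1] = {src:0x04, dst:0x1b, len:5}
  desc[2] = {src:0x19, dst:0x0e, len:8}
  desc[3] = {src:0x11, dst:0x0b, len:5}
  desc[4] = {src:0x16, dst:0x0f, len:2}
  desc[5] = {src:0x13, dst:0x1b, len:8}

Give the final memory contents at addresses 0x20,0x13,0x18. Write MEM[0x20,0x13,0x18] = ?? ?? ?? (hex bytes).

#0 dst[0x02+5] := {0x2d,0x5c,0x0c,0x85,0x73}
#1 dst[0x1b+5] := {0x0c,0x85,0x73,0x79,0x2d}
#2 dst[0x0e+8] := {0x19,0xcd,0x0c,0x85,0x73,0x79,0x2d,0xc8}
#3 dst[0x0b+5] := {0x85,0x73,0x79,0x2d,0xc8}
#4 dst[0x0f+2] := {0xe6,0x57}
#5 dst[0x1b+8] := {0x79,0x2d,0xc8,0xe6,0x57,0x76,0x19,0xcd}
query mem[0x20]=0x76, mem[0x13]=0x79, mem[0x18]=0x76

MEM[0x20,0x13,0x18] = 76 79 76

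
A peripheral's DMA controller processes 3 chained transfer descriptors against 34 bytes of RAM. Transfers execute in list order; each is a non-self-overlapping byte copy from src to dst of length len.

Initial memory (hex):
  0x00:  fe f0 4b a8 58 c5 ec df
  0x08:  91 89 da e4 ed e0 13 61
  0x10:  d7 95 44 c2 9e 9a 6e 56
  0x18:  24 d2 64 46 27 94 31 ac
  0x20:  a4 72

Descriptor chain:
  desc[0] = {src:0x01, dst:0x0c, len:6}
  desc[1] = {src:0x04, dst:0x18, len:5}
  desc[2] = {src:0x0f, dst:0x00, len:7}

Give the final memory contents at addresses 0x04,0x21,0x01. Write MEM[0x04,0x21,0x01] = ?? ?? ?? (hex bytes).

MEM[0x04,0x21,0x01] = c2 72 c5

  after D0: wrote 6B at 0x0c = f04ba858c5ec
  after D1: wrote 5B at 0x18 = 58c5ecdf91
  after D2: wrote 7B at 0x00 = 58c5ec44c29e9a
query mem[0x04]=0xc2, mem[0x21]=0x72, mem[0x01]=0xc5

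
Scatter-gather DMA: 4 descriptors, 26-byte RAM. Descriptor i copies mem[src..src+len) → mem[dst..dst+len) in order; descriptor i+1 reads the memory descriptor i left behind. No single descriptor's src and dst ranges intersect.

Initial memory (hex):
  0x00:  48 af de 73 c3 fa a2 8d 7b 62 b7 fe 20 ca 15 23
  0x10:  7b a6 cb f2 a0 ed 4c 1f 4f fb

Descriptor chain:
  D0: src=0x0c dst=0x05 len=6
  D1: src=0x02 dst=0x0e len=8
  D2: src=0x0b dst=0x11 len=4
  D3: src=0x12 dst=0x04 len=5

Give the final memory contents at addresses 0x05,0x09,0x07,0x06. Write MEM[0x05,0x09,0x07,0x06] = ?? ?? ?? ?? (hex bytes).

  after D0: wrote 6B at 0x05 = 20ca15237ba6
  after D1: wrote 8B at 0x0e = de73c320ca15237b
  after D2: wrote 4B at 0x11 = fe20cade
  after D3: wrote 5B at 0x04 = 20cade7b4c
query mem[0x05]=0xca, mem[0x09]=0x7b, mem[0x07]=0x7b, mem[0x06]=0xde

MEM[0x05,0x09,0x07,0x06] = ca 7b 7b de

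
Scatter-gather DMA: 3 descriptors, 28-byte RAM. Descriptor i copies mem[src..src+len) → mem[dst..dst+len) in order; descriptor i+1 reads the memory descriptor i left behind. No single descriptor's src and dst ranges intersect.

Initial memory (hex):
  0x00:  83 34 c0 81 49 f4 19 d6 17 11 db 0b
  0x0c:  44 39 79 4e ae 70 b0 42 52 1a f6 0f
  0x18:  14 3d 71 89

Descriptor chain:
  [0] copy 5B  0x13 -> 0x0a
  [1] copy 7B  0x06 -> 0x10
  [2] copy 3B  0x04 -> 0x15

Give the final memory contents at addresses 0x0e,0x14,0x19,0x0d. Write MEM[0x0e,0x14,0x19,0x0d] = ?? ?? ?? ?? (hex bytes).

#0 dst[0x0a+5] := {0x42,0x52,0x1a,0xf6,0x0f}
#1 dst[0x10+7] := {0x19,0xd6,0x17,0x11,0x42,0x52,0x1a}
#2 dst[0x15+3] := {0x49,0xf4,0x19}
query mem[0x0e]=0x0f, mem[0x14]=0x42, mem[0x19]=0x3d, mem[0x0d]=0xf6

MEM[0x0e,0x14,0x19,0x0d] = 0f 42 3d f6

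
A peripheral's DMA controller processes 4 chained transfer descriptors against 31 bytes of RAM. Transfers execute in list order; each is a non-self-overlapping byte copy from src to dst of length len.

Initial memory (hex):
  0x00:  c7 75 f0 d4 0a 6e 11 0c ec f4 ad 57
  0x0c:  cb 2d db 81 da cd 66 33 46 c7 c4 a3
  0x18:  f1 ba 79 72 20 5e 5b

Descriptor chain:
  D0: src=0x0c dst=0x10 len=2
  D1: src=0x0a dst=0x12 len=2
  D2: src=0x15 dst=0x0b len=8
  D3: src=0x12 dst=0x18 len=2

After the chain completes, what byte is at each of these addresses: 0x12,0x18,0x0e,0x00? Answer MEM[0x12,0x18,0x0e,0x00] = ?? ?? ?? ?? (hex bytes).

  after D0: wrote 2B at 0x10 = cb2d
  after D1: wrote 2B at 0x12 = ad57
  after D2: wrote 8B at 0x0b = c7c4a3f1ba797220
  after D3: wrote 2B at 0x18 = 2057
query mem[0x12]=0x20, mem[0x18]=0x20, mem[0x0e]=0xf1, mem[0x00]=0xc7

MEM[0x12,0x18,0x0e,0x00] = 20 20 f1 c7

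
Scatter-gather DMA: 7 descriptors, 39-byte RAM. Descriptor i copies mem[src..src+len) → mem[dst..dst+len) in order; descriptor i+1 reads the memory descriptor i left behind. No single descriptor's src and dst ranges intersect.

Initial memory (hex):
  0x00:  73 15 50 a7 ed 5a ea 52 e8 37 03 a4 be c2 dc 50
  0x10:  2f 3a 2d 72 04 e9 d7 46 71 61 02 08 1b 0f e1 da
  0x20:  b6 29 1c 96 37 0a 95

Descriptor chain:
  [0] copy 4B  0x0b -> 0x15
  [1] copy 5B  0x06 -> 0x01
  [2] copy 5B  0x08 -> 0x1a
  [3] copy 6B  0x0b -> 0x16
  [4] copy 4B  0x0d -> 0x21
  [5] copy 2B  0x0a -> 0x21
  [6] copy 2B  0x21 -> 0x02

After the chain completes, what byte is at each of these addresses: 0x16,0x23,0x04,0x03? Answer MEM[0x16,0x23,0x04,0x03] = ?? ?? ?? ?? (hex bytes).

D0: mem[0x15..0x18] <- [a4 be c2 dc]
D1: mem[0x01..0x05] <- [ea 52 e8 37 03]
D2: mem[0x1a..0x1e] <- [e8 37 03 a4 be]
D3: mem[0x16..0x1b] <- [a4 be c2 dc 50 2f]
D4: mem[0x21..0x24] <- [c2 dc 50 2f]
D5: mem[0x21..0x22] <- [03 a4]
D6: mem[0x02..0x03] <- [03 a4]
query mem[0x16]=0xa4, mem[0x23]=0x50, mem[0x04]=0x37, mem[0x03]=0xa4

MEM[0x16,0x23,0x04,0x03] = a4 50 37 a4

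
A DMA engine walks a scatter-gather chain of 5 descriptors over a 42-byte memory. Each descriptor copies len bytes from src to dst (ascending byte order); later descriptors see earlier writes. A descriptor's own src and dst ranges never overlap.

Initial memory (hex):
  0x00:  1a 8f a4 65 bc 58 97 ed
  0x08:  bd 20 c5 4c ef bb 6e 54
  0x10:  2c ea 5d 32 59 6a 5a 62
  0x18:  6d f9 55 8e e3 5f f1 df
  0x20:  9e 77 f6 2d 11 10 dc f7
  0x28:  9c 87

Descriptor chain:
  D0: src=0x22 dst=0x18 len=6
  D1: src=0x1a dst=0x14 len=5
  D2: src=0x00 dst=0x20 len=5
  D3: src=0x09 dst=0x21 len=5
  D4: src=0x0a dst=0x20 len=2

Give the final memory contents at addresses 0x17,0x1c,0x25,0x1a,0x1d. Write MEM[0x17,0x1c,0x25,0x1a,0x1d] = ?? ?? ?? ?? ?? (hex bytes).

MEM[0x17,0x1c,0x25,0x1a,0x1d] = f7 dc bb 11 f7

#0 dst[0x18+6] := {0xf6,0x2d,0x11,0x10,0xdc,0xf7}
#1 dst[0x14+5] := {0x11,0x10,0xdc,0xf7,0xf1}
#2 dst[0x20+5] := {0x1a,0x8f,0xa4,0x65,0xbc}
#3 dst[0x21+5] := {0x20,0xc5,0x4c,0xef,0xbb}
#4 dst[0x20+2] := {0xc5,0x4c}
query mem[0x17]=0xf7, mem[0x1c]=0xdc, mem[0x25]=0xbb, mem[0x1a]=0x11, mem[0x1d]=0xf7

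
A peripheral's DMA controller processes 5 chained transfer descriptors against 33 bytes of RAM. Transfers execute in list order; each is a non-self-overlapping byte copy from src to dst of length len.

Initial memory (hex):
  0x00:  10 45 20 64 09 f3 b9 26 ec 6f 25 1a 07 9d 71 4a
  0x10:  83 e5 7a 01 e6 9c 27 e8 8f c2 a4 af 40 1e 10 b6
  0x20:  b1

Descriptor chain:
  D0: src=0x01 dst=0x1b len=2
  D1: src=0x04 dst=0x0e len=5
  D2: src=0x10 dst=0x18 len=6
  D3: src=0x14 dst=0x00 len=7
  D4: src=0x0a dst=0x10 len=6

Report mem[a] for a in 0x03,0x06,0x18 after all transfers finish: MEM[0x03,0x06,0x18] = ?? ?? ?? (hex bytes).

  after D0: wrote 2B at 0x1b = 4520
  after D1: wrote 5B at 0x0e = 09f3b926ec
  after D2: wrote 6B at 0x18 = b926ec01e69c
  after D3: wrote 7B at 0x00 = e69c27e8b926ec
  after D4: wrote 6B at 0x10 = 251a079d09f3
query mem[0x03]=0xe8, mem[0x06]=0xec, mem[0x18]=0xb9

MEM[0x03,0x06,0x18] = e8 ec b9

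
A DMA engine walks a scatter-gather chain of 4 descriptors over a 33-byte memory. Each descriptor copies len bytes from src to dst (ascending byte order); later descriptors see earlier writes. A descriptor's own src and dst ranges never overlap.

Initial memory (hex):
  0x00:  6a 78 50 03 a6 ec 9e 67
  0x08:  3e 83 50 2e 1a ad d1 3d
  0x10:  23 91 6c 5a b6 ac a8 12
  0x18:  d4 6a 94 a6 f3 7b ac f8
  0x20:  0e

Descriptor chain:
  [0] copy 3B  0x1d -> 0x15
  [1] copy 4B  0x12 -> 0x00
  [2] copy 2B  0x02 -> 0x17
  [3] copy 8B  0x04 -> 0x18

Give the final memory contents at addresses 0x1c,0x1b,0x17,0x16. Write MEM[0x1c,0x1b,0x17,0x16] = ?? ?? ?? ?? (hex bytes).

  after D0: wrote 3B at 0x15 = 7bacf8
  after D1: wrote 4B at 0x00 = 6c5ab67b
  after D2: wrote 2B at 0x17 = b67b
  after D3: wrote 8B at 0x18 = a6ec9e673e83502e
query mem[0x1c]=0x3e, mem[0x1b]=0x67, mem[0x17]=0xb6, mem[0x16]=0xac

MEM[0x1c,0x1b,0x17,0x16] = 3e 67 b6 ac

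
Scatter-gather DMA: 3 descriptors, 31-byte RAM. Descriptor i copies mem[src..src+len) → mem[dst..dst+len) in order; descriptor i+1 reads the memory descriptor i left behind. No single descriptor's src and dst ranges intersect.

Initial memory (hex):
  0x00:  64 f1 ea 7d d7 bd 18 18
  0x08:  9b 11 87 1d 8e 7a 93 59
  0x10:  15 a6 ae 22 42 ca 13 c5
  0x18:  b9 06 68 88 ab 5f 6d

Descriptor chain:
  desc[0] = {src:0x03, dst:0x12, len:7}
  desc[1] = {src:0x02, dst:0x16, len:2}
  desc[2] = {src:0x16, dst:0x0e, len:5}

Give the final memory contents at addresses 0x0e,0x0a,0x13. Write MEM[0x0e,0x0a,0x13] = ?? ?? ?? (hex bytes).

#0 dst[0x12+7] := {0x7d,0xd7,0xbd,0x18,0x18,0x9b,0x11}
#1 dst[0x16+2] := {0xea,0x7d}
#2 dst[0x0e+5] := {0xea,0x7d,0x11,0x06,0x68}
query mem[0x0e]=0xea, mem[0x0a]=0x87, mem[0x13]=0xd7

MEM[0x0e,0x0a,0x13] = ea 87 d7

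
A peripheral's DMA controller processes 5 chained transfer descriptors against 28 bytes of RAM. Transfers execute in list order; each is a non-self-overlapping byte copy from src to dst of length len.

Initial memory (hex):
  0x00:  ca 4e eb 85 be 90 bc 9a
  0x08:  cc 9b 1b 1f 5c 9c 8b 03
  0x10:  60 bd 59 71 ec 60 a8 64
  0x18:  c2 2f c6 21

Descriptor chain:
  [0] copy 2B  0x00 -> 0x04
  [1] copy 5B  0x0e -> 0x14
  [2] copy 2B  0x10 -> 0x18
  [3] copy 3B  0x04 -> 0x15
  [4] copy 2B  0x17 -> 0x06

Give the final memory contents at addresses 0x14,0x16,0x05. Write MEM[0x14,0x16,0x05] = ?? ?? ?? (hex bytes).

#0 dst[0x04+2] := {0xca,0x4e}
#1 dst[0x14+5] := {0x8b,0x03,0x60,0xbd,0x59}
#2 dst[0x18+2] := {0x60,0xbd}
#3 dst[0x15+3] := {0xca,0x4e,0xbc}
#4 dst[0x06+2] := {0xbc,0x60}
query mem[0x14]=0x8b, mem[0x16]=0x4e, mem[0x05]=0x4e

MEM[0x14,0x16,0x05] = 8b 4e 4e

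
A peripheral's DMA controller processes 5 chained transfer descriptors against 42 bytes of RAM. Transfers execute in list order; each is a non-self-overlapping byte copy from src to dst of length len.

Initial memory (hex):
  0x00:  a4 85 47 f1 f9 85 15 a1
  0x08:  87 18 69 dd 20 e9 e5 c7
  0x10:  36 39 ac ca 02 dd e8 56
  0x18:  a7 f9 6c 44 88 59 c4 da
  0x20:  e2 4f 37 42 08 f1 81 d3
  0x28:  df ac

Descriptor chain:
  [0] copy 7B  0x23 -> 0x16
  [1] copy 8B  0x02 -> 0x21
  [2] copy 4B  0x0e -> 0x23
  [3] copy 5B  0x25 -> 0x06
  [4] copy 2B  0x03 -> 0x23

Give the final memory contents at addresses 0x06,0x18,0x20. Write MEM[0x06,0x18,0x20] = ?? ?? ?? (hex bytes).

MEM[0x06,0x18,0x20] = 36 f1 e2

[0] 0x23->0x16 len=7 : 42 08 f1 81 d3 df ac
[1] 0x02->0x21 len=8 : 47 f1 f9 85 15 a1 87 18
[2] 0x0e->0x23 len=4 : e5 c7 36 39
[3] 0x25->0x06 len=5 : 36 39 87 18 ac
[4] 0x03->0x23 len=2 : f1 f9
query mem[0x06]=0x36, mem[0x18]=0xf1, mem[0x20]=0xe2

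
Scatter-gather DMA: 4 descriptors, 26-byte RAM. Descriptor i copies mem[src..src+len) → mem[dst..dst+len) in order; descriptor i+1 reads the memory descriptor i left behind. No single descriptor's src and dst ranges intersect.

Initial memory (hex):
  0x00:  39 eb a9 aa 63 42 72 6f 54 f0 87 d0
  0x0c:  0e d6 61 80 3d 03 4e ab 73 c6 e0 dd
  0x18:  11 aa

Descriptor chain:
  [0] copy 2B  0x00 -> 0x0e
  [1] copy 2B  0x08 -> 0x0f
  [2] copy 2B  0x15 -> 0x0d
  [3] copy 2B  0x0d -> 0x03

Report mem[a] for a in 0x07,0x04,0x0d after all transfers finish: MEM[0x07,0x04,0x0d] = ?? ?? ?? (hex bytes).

MEM[0x07,0x04,0x0d] = 6f e0 c6

D0: mem[0x0e..0x0f] <- [39 eb]
D1: mem[0x0f..0x10] <- [54 f0]
D2: mem[0x0d..0x0e] <- [c6 e0]
D3: mem[0x03..0x04] <- [c6 e0]
query mem[0x07]=0x6f, mem[0x04]=0xe0, mem[0x0d]=0xc6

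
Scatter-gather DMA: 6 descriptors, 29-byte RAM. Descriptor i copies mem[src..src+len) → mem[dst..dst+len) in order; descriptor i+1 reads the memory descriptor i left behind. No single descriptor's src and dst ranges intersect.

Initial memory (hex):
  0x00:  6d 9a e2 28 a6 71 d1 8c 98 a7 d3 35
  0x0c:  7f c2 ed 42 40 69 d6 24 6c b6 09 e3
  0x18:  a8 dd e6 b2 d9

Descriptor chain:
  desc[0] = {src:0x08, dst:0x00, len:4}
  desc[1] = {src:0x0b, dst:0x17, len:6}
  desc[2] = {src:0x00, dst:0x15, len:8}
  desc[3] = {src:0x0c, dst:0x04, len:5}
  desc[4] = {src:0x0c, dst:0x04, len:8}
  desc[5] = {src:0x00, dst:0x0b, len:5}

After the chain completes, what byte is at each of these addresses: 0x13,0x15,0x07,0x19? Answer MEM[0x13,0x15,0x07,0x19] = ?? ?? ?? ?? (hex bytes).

MEM[0x13,0x15,0x07,0x19] = 24 98 42 a6

[0] 0x08->0x00 len=4 : 98 a7 d3 35
[1] 0x0b->0x17 len=6 : 35 7f c2 ed 42 40
[2] 0x00->0x15 len=8 : 98 a7 d3 35 a6 71 d1 8c
[3] 0x0c->0x04 len=5 : 7f c2 ed 42 40
[4] 0x0c->0x04 len=8 : 7f c2 ed 42 40 69 d6 24
[5] 0x00->0x0b len=5 : 98 a7 d3 35 7f
query mem[0x13]=0x24, mem[0x15]=0x98, mem[0x07]=0x42, mem[0x19]=0xa6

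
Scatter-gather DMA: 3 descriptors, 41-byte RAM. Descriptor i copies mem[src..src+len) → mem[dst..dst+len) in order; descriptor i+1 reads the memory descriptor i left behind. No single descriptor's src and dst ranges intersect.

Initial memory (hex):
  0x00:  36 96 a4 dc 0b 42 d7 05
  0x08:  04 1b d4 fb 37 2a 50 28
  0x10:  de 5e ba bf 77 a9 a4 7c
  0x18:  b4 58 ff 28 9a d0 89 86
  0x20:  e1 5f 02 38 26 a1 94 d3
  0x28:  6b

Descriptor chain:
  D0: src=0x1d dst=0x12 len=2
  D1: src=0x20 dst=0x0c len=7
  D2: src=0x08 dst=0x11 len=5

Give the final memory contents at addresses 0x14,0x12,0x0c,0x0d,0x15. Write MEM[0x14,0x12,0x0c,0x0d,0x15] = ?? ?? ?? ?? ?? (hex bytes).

  after D0: wrote 2B at 0x12 = d089
  after D1: wrote 7B at 0x0c = e15f023826a194
  after D2: wrote 5B at 0x11 = 041bd4fbe1
query mem[0x14]=0xfb, mem[0x12]=0x1b, mem[0x0c]=0xe1, mem[0x0d]=0x5f, mem[0x15]=0xe1

MEM[0x14,0x12,0x0c,0x0d,0x15] = fb 1b e1 5f e1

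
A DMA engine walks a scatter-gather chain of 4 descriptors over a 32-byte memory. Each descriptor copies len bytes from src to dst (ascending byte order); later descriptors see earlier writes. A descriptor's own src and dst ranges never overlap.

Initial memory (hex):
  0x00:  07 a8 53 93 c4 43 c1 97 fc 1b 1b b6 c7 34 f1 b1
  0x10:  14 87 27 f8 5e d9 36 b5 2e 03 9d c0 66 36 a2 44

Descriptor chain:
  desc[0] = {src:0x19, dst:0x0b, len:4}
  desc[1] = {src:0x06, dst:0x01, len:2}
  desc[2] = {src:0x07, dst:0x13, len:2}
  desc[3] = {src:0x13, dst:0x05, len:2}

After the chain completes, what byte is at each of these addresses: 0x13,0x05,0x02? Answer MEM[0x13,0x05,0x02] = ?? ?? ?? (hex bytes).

MEM[0x13,0x05,0x02] = 97 97 97

  after D0: wrote 4B at 0x0b = 039dc066
  after D1: wrote 2B at 0x01 = c197
  after D2: wrote 2B at 0x13 = 97fc
  after D3: wrote 2B at 0x05 = 97fc
query mem[0x13]=0x97, mem[0x05]=0x97, mem[0x02]=0x97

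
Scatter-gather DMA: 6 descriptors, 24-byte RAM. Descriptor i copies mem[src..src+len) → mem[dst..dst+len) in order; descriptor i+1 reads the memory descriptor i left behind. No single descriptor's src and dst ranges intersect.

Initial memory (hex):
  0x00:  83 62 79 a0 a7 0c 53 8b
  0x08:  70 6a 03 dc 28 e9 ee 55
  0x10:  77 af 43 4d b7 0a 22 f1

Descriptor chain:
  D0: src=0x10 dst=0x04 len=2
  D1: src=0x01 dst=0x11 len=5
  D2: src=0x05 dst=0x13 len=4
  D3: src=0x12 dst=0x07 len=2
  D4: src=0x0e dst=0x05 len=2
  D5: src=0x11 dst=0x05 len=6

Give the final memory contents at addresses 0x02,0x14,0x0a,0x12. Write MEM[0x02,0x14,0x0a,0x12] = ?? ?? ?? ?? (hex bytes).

[0] 0x10->0x04 len=2 : 77 af
[1] 0x01->0x11 len=5 : 62 79 a0 77 af
[2] 0x05->0x13 len=4 : af 53 8b 70
[3] 0x12->0x07 len=2 : 79 af
[4] 0x0e->0x05 len=2 : ee 55
[5] 0x11->0x05 len=6 : 62 79 af 53 8b 70
query mem[0x02]=0x79, mem[0x14]=0x53, mem[0x0a]=0x70, mem[0x12]=0x79

MEM[0x02,0x14,0x0a,0x12] = 79 53 70 79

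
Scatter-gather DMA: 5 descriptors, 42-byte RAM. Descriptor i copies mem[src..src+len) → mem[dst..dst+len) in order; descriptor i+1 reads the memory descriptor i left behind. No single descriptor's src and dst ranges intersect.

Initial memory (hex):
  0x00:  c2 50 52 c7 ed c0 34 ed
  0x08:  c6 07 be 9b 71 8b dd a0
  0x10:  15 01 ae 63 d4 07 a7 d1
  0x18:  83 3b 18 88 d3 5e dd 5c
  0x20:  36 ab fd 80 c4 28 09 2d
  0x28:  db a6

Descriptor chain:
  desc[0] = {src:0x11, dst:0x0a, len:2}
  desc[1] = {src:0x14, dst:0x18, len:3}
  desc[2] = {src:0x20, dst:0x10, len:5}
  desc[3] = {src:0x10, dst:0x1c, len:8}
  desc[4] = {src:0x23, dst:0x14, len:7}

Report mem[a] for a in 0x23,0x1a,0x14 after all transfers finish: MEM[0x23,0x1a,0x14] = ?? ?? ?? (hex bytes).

  after D0: wrote 2B at 0x0a = 01ae
  after D1: wrote 3B at 0x18 = d407a7
  after D2: wrote 5B at 0x10 = 36abfd80c4
  after D3: wrote 8B at 0x1c = 36abfd80c407a7d1
  after D4: wrote 7B at 0x14 = d1c428092ddba6
query mem[0x23]=0xd1, mem[0x1a]=0xa6, mem[0x14]=0xd1

MEM[0x23,0x1a,0x14] = d1 a6 d1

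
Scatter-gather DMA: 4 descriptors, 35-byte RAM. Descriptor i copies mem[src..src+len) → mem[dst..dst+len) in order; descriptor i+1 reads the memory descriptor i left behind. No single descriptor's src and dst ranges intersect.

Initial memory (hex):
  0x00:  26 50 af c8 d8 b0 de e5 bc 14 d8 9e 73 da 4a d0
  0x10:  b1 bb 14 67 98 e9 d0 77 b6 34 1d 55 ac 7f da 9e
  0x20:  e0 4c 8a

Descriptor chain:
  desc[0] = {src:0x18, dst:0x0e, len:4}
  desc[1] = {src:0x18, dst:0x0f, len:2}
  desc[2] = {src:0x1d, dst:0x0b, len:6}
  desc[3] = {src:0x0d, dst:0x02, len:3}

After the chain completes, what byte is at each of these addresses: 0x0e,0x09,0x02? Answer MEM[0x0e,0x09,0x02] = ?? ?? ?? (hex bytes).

D0: mem[0x0e..0x11] <- [b6 34 1d 55]
D1: mem[0x0f..0x10] <- [b6 34]
D2: mem[0x0b..0x10] <- [7f da 9e e0 4c 8a]
D3: mem[0x02..0x04] <- [9e e0 4c]
query mem[0x0e]=0xe0, mem[0x09]=0x14, mem[0x02]=0x9e

MEM[0x0e,0x09,0x02] = e0 14 9e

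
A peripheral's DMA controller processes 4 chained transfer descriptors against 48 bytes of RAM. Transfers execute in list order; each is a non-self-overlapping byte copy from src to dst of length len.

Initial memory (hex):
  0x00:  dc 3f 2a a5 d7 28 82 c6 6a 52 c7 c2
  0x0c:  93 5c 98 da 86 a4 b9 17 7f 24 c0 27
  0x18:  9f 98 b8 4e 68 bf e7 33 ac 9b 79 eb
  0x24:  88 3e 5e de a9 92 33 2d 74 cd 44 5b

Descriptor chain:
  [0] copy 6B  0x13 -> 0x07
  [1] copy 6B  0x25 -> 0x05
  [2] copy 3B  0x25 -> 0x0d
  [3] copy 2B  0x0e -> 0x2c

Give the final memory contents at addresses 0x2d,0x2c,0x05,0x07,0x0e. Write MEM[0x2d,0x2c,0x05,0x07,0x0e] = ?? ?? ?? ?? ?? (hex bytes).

MEM[0x2d,0x2c,0x05,0x07,0x0e] = de 5e 3e de 5e

  after D0: wrote 6B at 0x07 = 177f24c0279f
  after D1: wrote 6B at 0x05 = 3e5edea99233
  after D2: wrote 3B at 0x0d = 3e5ede
  after D3: wrote 2B at 0x2c = 5ede
query mem[0x2d]=0xde, mem[0x2c]=0x5e, mem[0x05]=0x3e, mem[0x07]=0xde, mem[0x0e]=0x5e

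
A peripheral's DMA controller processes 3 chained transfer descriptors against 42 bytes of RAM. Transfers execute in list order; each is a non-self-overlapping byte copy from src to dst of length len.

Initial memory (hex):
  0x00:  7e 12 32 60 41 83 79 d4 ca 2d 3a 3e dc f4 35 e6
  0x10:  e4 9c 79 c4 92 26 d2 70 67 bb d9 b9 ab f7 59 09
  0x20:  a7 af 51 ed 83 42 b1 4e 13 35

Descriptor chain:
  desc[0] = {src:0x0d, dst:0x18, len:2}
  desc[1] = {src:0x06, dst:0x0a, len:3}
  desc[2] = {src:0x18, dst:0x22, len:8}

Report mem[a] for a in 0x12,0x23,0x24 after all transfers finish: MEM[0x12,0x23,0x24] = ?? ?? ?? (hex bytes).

#0 dst[0x18+2] := {0xf4,0x35}
#1 dst[0x0a+3] := {0x79,0xd4,0xca}
#2 dst[0x22+8] := {0xf4,0x35,0xd9,0xb9,0xab,0xf7,0x59,0x09}
query mem[0x12]=0x79, mem[0x23]=0x35, mem[0x24]=0xd9

MEM[0x12,0x23,0x24] = 79 35 d9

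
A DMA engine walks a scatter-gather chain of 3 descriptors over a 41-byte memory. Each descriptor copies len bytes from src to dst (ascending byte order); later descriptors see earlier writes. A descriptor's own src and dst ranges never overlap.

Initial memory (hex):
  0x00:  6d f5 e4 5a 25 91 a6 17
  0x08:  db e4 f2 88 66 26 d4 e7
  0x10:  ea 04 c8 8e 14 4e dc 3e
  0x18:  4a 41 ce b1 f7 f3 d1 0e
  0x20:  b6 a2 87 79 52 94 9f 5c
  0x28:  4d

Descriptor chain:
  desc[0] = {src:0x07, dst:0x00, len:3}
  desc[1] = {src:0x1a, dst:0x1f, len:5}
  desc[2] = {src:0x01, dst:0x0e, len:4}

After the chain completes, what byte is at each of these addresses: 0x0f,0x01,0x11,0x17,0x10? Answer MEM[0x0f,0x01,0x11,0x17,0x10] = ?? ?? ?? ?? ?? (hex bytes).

#0 dst[0x00+3] := {0x17,0xdb,0xe4}
#1 dst[0x1f+5] := {0xce,0xb1,0xf7,0xf3,0xd1}
#2 dst[0x0e+4] := {0xdb,0xe4,0x5a,0x25}
query mem[0x0f]=0xe4, mem[0x01]=0xdb, mem[0x11]=0x25, mem[0x17]=0x3e, mem[0x10]=0x5a

MEM[0x0f,0x01,0x11,0x17,0x10] = e4 db 25 3e 5a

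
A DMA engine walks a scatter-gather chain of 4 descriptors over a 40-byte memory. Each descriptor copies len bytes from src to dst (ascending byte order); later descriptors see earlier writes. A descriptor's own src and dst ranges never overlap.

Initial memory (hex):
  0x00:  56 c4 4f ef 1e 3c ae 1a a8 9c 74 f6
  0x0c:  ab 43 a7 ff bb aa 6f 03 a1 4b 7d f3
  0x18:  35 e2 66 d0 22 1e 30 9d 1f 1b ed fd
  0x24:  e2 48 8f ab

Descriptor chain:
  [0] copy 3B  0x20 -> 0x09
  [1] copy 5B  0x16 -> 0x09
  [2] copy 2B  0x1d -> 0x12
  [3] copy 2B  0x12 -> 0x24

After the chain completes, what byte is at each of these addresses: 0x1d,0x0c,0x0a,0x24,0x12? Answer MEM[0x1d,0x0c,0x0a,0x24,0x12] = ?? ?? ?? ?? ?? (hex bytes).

[0] 0x20->0x09 len=3 : 1f 1b ed
[1] 0x16->0x09 len=5 : 7d f3 35 e2 66
[2] 0x1d->0x12 len=2 : 1e 30
[3] 0x12->0x24 len=2 : 1e 30
query mem[0x1d]=0x1e, mem[0x0c]=0xe2, mem[0x0a]=0xf3, mem[0x24]=0x1e, mem[0x12]=0x1e

MEM[0x1d,0x0c,0x0a,0x24,0x12] = 1e e2 f3 1e 1e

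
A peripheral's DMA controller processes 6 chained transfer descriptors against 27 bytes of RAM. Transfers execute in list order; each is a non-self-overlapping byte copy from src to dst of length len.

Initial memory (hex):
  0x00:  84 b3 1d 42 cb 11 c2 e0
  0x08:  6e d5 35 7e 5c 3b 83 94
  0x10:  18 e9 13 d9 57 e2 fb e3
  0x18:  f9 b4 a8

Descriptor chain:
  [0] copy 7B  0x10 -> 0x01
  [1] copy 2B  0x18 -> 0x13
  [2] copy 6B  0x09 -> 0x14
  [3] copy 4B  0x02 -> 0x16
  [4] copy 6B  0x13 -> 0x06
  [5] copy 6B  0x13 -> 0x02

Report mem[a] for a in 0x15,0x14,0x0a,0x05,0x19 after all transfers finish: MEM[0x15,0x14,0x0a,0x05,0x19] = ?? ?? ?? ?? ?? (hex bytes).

MEM[0x15,0x14,0x0a,0x05,0x19] = 35 d5 13 e9 57

[0] 0x10->0x01 len=7 : 18 e9 13 d9 57 e2 fb
[1] 0x18->0x13 len=2 : f9 b4
[2] 0x09->0x14 len=6 : d5 35 7e 5c 3b 83
[3] 0x02->0x16 len=4 : e9 13 d9 57
[4] 0x13->0x06 len=6 : f9 d5 35 e9 13 d9
[5] 0x13->0x02 len=6 : f9 d5 35 e9 13 d9
query mem[0x15]=0x35, mem[0x14]=0xd5, mem[0x0a]=0x13, mem[0x05]=0xe9, mem[0x19]=0x57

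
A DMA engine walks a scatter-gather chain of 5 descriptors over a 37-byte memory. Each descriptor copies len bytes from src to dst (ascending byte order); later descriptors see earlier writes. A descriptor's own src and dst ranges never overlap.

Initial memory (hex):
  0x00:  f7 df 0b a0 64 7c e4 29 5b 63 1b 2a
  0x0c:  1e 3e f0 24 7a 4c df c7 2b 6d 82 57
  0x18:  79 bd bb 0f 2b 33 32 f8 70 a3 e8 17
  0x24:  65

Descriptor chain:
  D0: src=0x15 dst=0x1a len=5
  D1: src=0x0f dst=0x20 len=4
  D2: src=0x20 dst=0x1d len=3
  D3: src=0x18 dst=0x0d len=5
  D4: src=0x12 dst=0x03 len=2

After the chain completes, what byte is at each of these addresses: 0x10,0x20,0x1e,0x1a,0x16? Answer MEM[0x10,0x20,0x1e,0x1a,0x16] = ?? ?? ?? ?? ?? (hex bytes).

MEM[0x10,0x20,0x1e,0x1a,0x16] = 82 24 7a 6d 82

D0: mem[0x1a..0x1e] <- [6d 82 57 79 bd]
D1: mem[0x20..0x23] <- [24 7a 4c df]
D2: mem[0x1d..0x1f] <- [24 7a 4c]
D3: mem[0x0d..0x11] <- [79 bd 6d 82 57]
D4: mem[0x03..0x04] <- [df c7]
query mem[0x10]=0x82, mem[0x20]=0x24, mem[0x1e]=0x7a, mem[0x1a]=0x6d, mem[0x16]=0x82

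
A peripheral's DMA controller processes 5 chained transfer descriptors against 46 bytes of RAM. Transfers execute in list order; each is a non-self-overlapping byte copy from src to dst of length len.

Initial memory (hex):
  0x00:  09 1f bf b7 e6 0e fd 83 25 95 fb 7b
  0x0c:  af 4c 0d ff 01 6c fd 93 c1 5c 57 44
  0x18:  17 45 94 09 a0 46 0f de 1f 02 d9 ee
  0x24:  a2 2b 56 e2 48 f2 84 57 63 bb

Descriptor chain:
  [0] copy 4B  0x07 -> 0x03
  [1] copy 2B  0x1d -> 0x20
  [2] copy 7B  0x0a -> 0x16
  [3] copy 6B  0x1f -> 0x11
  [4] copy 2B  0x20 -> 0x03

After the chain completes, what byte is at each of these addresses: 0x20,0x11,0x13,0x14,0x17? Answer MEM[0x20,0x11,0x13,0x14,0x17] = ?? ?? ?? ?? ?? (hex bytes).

MEM[0x20,0x11,0x13,0x14,0x17] = 46 de 0f d9 7b

#0 dst[0x03+4] := {0x83,0x25,0x95,0xfb}
#1 dst[0x20+2] := {0x46,0x0f}
#2 dst[0x16+7] := {0xfb,0x7b,0xaf,0x4c,0x0d,0xff,0x01}
#3 dst[0x11+6] := {0xde,0x46,0x0f,0xd9,0xee,0xa2}
#4 dst[0x03+2] := {0x46,0x0f}
query mem[0x20]=0x46, mem[0x11]=0xde, mem[0x13]=0x0f, mem[0x14]=0xd9, mem[0x17]=0x7b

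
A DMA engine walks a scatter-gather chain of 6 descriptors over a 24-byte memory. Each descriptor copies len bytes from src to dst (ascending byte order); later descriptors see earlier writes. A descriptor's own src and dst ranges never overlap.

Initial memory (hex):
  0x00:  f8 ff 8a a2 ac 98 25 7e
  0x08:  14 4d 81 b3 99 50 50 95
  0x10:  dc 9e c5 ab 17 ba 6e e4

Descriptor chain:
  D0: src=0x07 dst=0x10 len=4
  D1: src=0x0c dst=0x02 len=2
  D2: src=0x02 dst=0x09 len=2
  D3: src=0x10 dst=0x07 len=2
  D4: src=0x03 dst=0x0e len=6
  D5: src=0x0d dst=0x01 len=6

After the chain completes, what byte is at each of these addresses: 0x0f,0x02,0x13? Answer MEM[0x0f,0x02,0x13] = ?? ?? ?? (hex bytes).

MEM[0x0f,0x02,0x13] = ac 50 14

[0] 0x07->0x10 len=4 : 7e 14 4d 81
[1] 0x0c->0x02 len=2 : 99 50
[2] 0x02->0x09 len=2 : 99 50
[3] 0x10->0x07 len=2 : 7e 14
[4] 0x03->0x0e len=6 : 50 ac 98 25 7e 14
[5] 0x0d->0x01 len=6 : 50 50 ac 98 25 7e
query mem[0x0f]=0xac, mem[0x02]=0x50, mem[0x13]=0x14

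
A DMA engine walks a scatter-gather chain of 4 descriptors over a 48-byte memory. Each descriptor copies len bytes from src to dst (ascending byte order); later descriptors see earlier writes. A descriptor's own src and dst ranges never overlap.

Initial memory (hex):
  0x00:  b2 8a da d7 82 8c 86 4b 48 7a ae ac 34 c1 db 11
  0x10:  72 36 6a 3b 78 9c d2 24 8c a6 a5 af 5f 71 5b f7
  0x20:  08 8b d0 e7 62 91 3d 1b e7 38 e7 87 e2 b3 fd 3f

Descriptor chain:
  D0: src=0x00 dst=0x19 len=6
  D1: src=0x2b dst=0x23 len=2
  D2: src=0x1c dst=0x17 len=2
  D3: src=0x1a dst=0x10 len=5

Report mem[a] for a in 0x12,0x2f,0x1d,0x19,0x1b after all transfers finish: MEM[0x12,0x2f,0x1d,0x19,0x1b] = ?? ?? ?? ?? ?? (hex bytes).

  after D0: wrote 6B at 0x19 = b28adad7828c
  after D1: wrote 2B at 0x23 = 87e2
  after D2: wrote 2B at 0x17 = d782
  after D3: wrote 5B at 0x10 = 8adad7828c
query mem[0x12]=0xd7, mem[0x2f]=0x3f, mem[0x1d]=0x82, mem[0x19]=0xb2, mem[0x1b]=0xda

MEM[0x12,0x2f,0x1d,0x19,0x1b] = d7 3f 82 b2 da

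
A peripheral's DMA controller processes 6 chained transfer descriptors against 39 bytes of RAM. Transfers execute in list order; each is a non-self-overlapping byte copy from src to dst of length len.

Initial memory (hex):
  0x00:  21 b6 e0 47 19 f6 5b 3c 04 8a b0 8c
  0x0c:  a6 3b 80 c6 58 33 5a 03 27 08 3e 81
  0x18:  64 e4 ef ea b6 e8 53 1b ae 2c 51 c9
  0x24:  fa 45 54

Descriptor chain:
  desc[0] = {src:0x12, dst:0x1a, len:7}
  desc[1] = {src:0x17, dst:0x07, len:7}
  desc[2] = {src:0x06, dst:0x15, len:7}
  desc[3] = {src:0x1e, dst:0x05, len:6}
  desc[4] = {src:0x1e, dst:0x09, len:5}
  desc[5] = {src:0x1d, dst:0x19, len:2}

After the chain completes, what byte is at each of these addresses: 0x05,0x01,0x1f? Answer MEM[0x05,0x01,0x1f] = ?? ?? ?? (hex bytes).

MEM[0x05,0x01,0x1f] = 3e b6 81

#0 dst[0x1a+7] := {0x5a,0x03,0x27,0x08,0x3e,0x81,0x64}
#1 dst[0x07+7] := {0x81,0x64,0xe4,0x5a,0x03,0x27,0x08}
#2 dst[0x15+7] := {0x5b,0x81,0x64,0xe4,0x5a,0x03,0x27}
#3 dst[0x05+6] := {0x3e,0x81,0x64,0x2c,0x51,0xc9}
#4 dst[0x09+5] := {0x3e,0x81,0x64,0x2c,0x51}
#5 dst[0x19+2] := {0x08,0x3e}
query mem[0x05]=0x3e, mem[0x01]=0xb6, mem[0x1f]=0x81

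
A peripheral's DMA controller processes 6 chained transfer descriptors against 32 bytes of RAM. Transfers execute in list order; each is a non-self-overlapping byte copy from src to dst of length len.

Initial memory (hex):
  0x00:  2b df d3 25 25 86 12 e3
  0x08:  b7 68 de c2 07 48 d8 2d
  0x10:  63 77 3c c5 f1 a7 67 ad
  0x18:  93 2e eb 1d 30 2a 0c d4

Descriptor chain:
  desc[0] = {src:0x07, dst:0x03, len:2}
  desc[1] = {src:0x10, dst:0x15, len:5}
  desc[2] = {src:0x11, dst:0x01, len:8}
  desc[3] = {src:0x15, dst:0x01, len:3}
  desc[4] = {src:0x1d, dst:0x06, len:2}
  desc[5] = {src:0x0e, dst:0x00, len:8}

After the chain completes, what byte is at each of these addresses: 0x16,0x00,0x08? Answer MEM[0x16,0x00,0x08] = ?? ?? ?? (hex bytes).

MEM[0x16,0x00,0x08] = 77 d8 c5

#0 dst[0x03+2] := {0xe3,0xb7}
#1 dst[0x15+5] := {0x63,0x77,0x3c,0xc5,0xf1}
#2 dst[0x01+8] := {0x77,0x3c,0xc5,0xf1,0x63,0x77,0x3c,0xc5}
#3 dst[0x01+3] := {0x63,0x77,0x3c}
#4 dst[0x06+2] := {0x2a,0x0c}
#5 dst[0x00+8] := {0xd8,0x2d,0x63,0x77,0x3c,0xc5,0xf1,0x63}
query mem[0x16]=0x77, mem[0x00]=0xd8, mem[0x08]=0xc5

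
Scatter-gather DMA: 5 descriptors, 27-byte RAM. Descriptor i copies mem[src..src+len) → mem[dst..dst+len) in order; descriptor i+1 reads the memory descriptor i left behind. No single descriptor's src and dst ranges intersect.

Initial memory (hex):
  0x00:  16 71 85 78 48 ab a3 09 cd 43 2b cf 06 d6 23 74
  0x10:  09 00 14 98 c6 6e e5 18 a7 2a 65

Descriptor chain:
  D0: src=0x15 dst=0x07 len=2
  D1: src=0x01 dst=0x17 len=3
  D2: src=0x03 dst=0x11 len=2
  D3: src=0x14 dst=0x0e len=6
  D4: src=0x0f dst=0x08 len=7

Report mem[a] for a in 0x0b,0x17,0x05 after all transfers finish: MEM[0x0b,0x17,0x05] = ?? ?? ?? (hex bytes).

#0 dst[0x07+2] := {0x6e,0xe5}
#1 dst[0x17+3] := {0x71,0x85,0x78}
#2 dst[0x11+2] := {0x78,0x48}
#3 dst[0x0e+6] := {0xc6,0x6e,0xe5,0x71,0x85,0x78}
#4 dst[0x08+7] := {0x6e,0xe5,0x71,0x85,0x78,0xc6,0x6e}
query mem[0x0b]=0x85, mem[0x17]=0x71, mem[0x05]=0xab

MEM[0x0b,0x17,0x05] = 85 71 ab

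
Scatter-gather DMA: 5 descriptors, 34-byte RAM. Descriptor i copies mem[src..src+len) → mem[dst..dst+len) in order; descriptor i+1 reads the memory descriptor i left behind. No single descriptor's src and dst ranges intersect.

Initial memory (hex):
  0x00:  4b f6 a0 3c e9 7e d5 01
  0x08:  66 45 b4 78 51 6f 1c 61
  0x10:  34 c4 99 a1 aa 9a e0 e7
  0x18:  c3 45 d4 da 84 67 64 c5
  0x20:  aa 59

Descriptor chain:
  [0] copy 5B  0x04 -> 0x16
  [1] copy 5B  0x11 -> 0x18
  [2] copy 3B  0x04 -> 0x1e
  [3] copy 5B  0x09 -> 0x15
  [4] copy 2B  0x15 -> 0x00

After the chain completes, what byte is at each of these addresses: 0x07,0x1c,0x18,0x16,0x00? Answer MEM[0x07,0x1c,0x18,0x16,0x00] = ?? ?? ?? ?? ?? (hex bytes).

MEM[0x07,0x1c,0x18,0x16,0x00] = 01 9a 51 b4 45

#0 dst[0x16+5] := {0xe9,0x7e,0xd5,0x01,0x66}
#1 dst[0x18+5] := {0xc4,0x99,0xa1,0xaa,0x9a}
#2 dst[0x1e+3] := {0xe9,0x7e,0xd5}
#3 dst[0x15+5] := {0x45,0xb4,0x78,0x51,0x6f}
#4 dst[0x00+2] := {0x45,0xb4}
query mem[0x07]=0x01, mem[0x1c]=0x9a, mem[0x18]=0x51, mem[0x16]=0xb4, mem[0x00]=0x45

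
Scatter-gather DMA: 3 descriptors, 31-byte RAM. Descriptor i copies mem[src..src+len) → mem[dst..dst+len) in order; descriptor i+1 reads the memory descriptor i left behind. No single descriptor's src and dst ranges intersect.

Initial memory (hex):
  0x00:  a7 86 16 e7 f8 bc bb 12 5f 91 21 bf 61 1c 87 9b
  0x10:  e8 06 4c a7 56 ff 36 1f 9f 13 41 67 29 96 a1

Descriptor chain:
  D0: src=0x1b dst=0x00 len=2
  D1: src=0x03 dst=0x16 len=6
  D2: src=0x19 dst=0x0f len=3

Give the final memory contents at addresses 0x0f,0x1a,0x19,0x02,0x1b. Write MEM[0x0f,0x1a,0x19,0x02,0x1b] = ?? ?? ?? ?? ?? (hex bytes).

MEM[0x0f,0x1a,0x19,0x02,0x1b] = bb 12 bb 16 5f

[0] 0x1b->0x00 len=2 : 67 29
[1] 0x03->0x16 len=6 : e7 f8 bc bb 12 5f
[2] 0x19->0x0f len=3 : bb 12 5f
query mem[0x0f]=0xbb, mem[0x1a]=0x12, mem[0x19]=0xbb, mem[0x02]=0x16, mem[0x1b]=0x5f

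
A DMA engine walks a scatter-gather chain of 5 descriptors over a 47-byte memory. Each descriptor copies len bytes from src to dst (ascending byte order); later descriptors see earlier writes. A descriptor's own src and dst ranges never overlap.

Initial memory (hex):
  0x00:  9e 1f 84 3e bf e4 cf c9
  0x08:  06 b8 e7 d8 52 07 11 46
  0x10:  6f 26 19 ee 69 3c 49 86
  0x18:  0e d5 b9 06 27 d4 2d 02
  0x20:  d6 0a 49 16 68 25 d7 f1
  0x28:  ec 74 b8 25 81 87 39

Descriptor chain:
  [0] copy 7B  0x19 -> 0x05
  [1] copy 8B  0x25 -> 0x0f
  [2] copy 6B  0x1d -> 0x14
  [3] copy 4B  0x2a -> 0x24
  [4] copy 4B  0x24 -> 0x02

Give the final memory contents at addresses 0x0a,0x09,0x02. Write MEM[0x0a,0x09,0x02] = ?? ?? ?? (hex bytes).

[0] 0x19->0x05 len=7 : d5 b9 06 27 d4 2d 02
[1] 0x25->0x0f len=8 : 25 d7 f1 ec 74 b8 25 81
[2] 0x1d->0x14 len=6 : d4 2d 02 d6 0a 49
[3] 0x2a->0x24 len=4 : b8 25 81 87
[4] 0x24->0x02 len=4 : b8 25 81 87
query mem[0x0a]=0x2d, mem[0x09]=0xd4, mem[0x02]=0xb8

MEM[0x0a,0x09,0x02] = 2d d4 b8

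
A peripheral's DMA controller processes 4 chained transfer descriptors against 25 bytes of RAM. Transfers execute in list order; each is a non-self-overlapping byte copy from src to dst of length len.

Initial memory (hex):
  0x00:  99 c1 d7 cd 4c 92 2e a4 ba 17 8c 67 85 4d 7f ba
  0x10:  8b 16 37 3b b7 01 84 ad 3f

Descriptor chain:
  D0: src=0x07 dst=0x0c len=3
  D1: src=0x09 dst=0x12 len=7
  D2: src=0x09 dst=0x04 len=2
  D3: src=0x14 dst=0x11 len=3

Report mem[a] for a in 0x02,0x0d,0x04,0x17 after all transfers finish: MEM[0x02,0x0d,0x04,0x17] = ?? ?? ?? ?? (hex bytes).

  after D0: wrote 3B at 0x0c = a4ba17
  after D1: wrote 7B at 0x12 = 178c67a4ba17ba
  after D2: wrote 2B at 0x04 = 178c
  after D3: wrote 3B at 0x11 = 67a4ba
query mem[0x02]=0xd7, mem[0x0d]=0xba, mem[0x04]=0x17, mem[0x17]=0x17

MEM[0x02,0x0d,0x04,0x17] = d7 ba 17 17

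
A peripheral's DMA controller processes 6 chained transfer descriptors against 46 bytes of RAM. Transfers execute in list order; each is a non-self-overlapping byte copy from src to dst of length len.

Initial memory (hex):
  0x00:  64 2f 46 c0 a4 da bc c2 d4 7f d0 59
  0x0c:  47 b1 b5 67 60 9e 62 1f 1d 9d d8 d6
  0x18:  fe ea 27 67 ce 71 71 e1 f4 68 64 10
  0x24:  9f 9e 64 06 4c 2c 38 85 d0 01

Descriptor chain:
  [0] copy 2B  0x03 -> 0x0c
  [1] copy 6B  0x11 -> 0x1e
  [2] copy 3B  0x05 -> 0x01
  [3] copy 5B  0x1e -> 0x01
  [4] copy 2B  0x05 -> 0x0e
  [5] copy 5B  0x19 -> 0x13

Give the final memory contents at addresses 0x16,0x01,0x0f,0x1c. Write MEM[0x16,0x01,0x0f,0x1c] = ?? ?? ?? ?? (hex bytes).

MEM[0x16,0x01,0x0f,0x1c] = ce 9e bc ce

[0] 0x03->0x0c len=2 : c0 a4
[1] 0x11->0x1e len=6 : 9e 62 1f 1d 9d d8
[2] 0x05->0x01 len=3 : da bc c2
[3] 0x1e->0x01 len=5 : 9e 62 1f 1d 9d
[4] 0x05->0x0e len=2 : 9d bc
[5] 0x19->0x13 len=5 : ea 27 67 ce 71
query mem[0x16]=0xce, mem[0x01]=0x9e, mem[0x0f]=0xbc, mem[0x1c]=0xce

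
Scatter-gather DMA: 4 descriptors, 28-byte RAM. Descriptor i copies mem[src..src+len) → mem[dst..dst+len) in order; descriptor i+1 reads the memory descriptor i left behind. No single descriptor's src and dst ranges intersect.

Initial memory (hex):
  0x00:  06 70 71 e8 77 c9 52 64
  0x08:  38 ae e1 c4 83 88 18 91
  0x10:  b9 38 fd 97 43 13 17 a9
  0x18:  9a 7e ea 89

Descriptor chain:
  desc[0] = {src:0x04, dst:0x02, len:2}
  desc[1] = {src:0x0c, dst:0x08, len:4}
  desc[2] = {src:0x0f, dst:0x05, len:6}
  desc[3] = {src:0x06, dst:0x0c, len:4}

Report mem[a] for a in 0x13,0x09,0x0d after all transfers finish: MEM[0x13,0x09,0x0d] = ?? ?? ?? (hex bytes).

  after D0: wrote 2B at 0x02 = 77c9
  after D1: wrote 4B at 0x08 = 83881891
  after D2: wrote 6B at 0x05 = 91b938fd9743
  after D3: wrote 4B at 0x0c = b938fd97
query mem[0x13]=0x97, mem[0x09]=0x97, mem[0x0d]=0x38

MEM[0x13,0x09,0x0d] = 97 97 38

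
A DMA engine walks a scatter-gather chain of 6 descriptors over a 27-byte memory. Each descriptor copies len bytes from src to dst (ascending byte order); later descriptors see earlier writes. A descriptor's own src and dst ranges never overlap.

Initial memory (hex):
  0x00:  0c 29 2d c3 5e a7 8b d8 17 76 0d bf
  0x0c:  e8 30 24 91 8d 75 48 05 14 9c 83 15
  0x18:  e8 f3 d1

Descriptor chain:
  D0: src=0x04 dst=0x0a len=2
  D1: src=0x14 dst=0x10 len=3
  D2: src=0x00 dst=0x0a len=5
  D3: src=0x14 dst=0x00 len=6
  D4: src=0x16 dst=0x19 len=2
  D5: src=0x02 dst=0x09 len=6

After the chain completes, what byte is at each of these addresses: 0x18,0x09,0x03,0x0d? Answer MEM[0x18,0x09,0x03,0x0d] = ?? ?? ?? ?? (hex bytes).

  after D0: wrote 2B at 0x0a = 5ea7
  after D1: wrote 3B at 0x10 = 149c83
  after D2: wrote 5B at 0x0a = 0c292dc35e
  after D3: wrote 6B at 0x00 = 149c8315e8f3
  after D4: wrote 2B at 0x19 = 8315
  after D5: wrote 6B at 0x09 = 8315e8f38bd8
query mem[0x18]=0xe8, mem[0x09]=0x83, mem[0x03]=0x15, mem[0x0d]=0x8b

MEM[0x18,0x09,0x03,0x0d] = e8 83 15 8b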